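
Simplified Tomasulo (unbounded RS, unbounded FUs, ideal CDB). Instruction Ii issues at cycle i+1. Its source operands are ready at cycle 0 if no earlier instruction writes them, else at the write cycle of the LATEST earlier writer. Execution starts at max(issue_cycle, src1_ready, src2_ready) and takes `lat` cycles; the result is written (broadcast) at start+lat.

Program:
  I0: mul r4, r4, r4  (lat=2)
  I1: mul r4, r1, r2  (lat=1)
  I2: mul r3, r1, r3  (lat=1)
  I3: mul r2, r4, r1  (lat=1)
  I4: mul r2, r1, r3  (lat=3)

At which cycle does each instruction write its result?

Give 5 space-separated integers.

I0 mul r4: issue@1 deps=(None,None) exec_start@1 write@3
I1 mul r4: issue@2 deps=(None,None) exec_start@2 write@3
I2 mul r3: issue@3 deps=(None,None) exec_start@3 write@4
I3 mul r2: issue@4 deps=(1,None) exec_start@4 write@5
I4 mul r2: issue@5 deps=(None,2) exec_start@5 write@8

Answer: 3 3 4 5 8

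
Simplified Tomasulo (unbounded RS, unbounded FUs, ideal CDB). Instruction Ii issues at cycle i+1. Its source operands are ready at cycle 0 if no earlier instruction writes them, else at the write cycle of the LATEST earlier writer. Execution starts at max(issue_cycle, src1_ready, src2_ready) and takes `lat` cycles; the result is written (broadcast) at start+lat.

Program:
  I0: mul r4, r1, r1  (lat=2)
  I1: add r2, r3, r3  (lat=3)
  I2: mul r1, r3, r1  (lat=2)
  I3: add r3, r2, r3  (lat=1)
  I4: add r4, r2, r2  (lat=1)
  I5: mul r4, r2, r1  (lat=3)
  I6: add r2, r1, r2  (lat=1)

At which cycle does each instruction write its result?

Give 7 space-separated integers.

I0 mul r4: issue@1 deps=(None,None) exec_start@1 write@3
I1 add r2: issue@2 deps=(None,None) exec_start@2 write@5
I2 mul r1: issue@3 deps=(None,None) exec_start@3 write@5
I3 add r3: issue@4 deps=(1,None) exec_start@5 write@6
I4 add r4: issue@5 deps=(1,1) exec_start@5 write@6
I5 mul r4: issue@6 deps=(1,2) exec_start@6 write@9
I6 add r2: issue@7 deps=(2,1) exec_start@7 write@8

Answer: 3 5 5 6 6 9 8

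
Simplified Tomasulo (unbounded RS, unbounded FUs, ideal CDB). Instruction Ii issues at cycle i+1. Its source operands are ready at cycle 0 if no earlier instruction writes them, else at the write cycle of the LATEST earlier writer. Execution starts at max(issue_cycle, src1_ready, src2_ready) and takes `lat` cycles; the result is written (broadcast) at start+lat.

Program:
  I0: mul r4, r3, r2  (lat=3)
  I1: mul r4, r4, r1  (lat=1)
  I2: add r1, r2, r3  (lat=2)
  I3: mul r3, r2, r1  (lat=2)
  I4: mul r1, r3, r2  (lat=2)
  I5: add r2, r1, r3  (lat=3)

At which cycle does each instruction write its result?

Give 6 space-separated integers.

Answer: 4 5 5 7 9 12

Derivation:
I0 mul r4: issue@1 deps=(None,None) exec_start@1 write@4
I1 mul r4: issue@2 deps=(0,None) exec_start@4 write@5
I2 add r1: issue@3 deps=(None,None) exec_start@3 write@5
I3 mul r3: issue@4 deps=(None,2) exec_start@5 write@7
I4 mul r1: issue@5 deps=(3,None) exec_start@7 write@9
I5 add r2: issue@6 deps=(4,3) exec_start@9 write@12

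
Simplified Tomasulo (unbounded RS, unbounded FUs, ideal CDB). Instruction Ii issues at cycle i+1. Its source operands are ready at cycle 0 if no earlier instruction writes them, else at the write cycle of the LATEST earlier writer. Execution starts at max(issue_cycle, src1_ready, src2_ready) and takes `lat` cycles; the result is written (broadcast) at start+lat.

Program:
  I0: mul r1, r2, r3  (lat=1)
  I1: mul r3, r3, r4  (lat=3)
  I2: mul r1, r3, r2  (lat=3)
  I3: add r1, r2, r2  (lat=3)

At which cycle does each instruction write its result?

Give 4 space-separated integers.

I0 mul r1: issue@1 deps=(None,None) exec_start@1 write@2
I1 mul r3: issue@2 deps=(None,None) exec_start@2 write@5
I2 mul r1: issue@3 deps=(1,None) exec_start@5 write@8
I3 add r1: issue@4 deps=(None,None) exec_start@4 write@7

Answer: 2 5 8 7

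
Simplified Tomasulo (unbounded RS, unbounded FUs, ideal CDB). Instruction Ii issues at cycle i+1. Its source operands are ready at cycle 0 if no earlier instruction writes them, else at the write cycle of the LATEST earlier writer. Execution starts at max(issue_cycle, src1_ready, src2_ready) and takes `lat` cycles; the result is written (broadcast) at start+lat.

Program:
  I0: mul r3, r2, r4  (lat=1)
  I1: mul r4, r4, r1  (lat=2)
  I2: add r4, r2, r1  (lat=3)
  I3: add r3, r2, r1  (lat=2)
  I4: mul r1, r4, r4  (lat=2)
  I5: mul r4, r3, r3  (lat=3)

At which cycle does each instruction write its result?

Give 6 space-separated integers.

I0 mul r3: issue@1 deps=(None,None) exec_start@1 write@2
I1 mul r4: issue@2 deps=(None,None) exec_start@2 write@4
I2 add r4: issue@3 deps=(None,None) exec_start@3 write@6
I3 add r3: issue@4 deps=(None,None) exec_start@4 write@6
I4 mul r1: issue@5 deps=(2,2) exec_start@6 write@8
I5 mul r4: issue@6 deps=(3,3) exec_start@6 write@9

Answer: 2 4 6 6 8 9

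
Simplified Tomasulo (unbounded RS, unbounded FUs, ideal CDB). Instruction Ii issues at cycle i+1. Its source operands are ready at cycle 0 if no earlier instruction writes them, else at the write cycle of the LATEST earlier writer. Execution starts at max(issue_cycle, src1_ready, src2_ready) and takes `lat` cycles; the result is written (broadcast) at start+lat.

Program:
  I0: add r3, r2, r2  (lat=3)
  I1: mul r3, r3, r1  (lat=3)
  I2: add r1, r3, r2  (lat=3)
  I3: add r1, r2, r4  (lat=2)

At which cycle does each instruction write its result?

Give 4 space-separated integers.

I0 add r3: issue@1 deps=(None,None) exec_start@1 write@4
I1 mul r3: issue@2 deps=(0,None) exec_start@4 write@7
I2 add r1: issue@3 deps=(1,None) exec_start@7 write@10
I3 add r1: issue@4 deps=(None,None) exec_start@4 write@6

Answer: 4 7 10 6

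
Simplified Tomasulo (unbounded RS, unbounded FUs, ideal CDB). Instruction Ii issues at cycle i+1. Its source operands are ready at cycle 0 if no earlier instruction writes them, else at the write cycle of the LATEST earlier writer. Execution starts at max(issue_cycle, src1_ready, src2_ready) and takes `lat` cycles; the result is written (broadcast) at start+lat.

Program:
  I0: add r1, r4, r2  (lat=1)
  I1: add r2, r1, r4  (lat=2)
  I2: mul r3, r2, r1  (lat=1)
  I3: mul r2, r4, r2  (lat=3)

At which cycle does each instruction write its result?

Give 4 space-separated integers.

I0 add r1: issue@1 deps=(None,None) exec_start@1 write@2
I1 add r2: issue@2 deps=(0,None) exec_start@2 write@4
I2 mul r3: issue@3 deps=(1,0) exec_start@4 write@5
I3 mul r2: issue@4 deps=(None,1) exec_start@4 write@7

Answer: 2 4 5 7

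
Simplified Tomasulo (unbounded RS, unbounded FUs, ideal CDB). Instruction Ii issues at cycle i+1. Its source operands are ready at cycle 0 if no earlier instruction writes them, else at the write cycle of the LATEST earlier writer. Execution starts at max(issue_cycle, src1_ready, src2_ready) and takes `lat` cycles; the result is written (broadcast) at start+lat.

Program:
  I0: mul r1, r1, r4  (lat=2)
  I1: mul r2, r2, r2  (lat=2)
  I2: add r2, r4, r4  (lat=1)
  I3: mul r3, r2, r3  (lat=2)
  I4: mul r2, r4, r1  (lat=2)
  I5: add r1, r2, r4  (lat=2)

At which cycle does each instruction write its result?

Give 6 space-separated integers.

I0 mul r1: issue@1 deps=(None,None) exec_start@1 write@3
I1 mul r2: issue@2 deps=(None,None) exec_start@2 write@4
I2 add r2: issue@3 deps=(None,None) exec_start@3 write@4
I3 mul r3: issue@4 deps=(2,None) exec_start@4 write@6
I4 mul r2: issue@5 deps=(None,0) exec_start@5 write@7
I5 add r1: issue@6 deps=(4,None) exec_start@7 write@9

Answer: 3 4 4 6 7 9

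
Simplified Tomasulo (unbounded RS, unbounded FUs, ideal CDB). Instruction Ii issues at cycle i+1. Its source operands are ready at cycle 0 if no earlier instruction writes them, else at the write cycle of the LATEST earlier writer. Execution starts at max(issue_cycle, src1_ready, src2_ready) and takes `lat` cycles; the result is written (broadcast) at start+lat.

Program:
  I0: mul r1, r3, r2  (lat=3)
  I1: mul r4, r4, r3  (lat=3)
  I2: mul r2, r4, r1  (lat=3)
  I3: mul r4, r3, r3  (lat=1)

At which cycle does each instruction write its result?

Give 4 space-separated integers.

I0 mul r1: issue@1 deps=(None,None) exec_start@1 write@4
I1 mul r4: issue@2 deps=(None,None) exec_start@2 write@5
I2 mul r2: issue@3 deps=(1,0) exec_start@5 write@8
I3 mul r4: issue@4 deps=(None,None) exec_start@4 write@5

Answer: 4 5 8 5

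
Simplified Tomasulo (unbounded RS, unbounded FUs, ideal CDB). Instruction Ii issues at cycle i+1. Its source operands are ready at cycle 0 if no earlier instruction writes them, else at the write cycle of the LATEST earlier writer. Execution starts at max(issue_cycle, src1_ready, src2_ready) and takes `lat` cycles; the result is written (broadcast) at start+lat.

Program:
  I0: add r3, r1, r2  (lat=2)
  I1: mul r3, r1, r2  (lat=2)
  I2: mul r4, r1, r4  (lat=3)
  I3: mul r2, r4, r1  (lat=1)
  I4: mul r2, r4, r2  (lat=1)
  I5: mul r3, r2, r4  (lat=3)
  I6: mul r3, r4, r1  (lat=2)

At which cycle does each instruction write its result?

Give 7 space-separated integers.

I0 add r3: issue@1 deps=(None,None) exec_start@1 write@3
I1 mul r3: issue@2 deps=(None,None) exec_start@2 write@4
I2 mul r4: issue@3 deps=(None,None) exec_start@3 write@6
I3 mul r2: issue@4 deps=(2,None) exec_start@6 write@7
I4 mul r2: issue@5 deps=(2,3) exec_start@7 write@8
I5 mul r3: issue@6 deps=(4,2) exec_start@8 write@11
I6 mul r3: issue@7 deps=(2,None) exec_start@7 write@9

Answer: 3 4 6 7 8 11 9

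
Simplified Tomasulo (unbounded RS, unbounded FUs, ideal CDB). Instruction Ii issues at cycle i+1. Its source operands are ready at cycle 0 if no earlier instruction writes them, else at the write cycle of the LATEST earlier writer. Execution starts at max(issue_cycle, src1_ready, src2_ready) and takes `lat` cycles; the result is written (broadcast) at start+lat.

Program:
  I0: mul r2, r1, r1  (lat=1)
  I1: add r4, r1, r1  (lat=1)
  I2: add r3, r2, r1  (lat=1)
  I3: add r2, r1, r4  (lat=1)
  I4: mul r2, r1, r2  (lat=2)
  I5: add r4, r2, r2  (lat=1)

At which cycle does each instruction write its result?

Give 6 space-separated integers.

Answer: 2 3 4 5 7 8

Derivation:
I0 mul r2: issue@1 deps=(None,None) exec_start@1 write@2
I1 add r4: issue@2 deps=(None,None) exec_start@2 write@3
I2 add r3: issue@3 deps=(0,None) exec_start@3 write@4
I3 add r2: issue@4 deps=(None,1) exec_start@4 write@5
I4 mul r2: issue@5 deps=(None,3) exec_start@5 write@7
I5 add r4: issue@6 deps=(4,4) exec_start@7 write@8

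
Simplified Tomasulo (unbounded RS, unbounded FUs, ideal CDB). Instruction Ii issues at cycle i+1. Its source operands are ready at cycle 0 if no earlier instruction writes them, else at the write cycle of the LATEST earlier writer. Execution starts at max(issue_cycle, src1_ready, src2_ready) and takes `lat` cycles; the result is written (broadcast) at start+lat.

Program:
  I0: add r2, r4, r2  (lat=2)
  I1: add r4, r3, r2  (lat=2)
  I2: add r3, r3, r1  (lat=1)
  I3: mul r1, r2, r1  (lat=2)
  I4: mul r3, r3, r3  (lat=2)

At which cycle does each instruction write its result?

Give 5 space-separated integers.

I0 add r2: issue@1 deps=(None,None) exec_start@1 write@3
I1 add r4: issue@2 deps=(None,0) exec_start@3 write@5
I2 add r3: issue@3 deps=(None,None) exec_start@3 write@4
I3 mul r1: issue@4 deps=(0,None) exec_start@4 write@6
I4 mul r3: issue@5 deps=(2,2) exec_start@5 write@7

Answer: 3 5 4 6 7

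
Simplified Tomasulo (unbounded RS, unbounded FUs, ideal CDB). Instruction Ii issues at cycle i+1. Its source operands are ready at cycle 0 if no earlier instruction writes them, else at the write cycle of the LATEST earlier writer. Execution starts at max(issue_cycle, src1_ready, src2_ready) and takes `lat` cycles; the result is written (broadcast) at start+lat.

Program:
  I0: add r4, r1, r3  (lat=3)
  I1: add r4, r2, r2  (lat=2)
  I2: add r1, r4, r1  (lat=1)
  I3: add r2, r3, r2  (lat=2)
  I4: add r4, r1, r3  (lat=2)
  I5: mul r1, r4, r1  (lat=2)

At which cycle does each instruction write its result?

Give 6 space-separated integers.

I0 add r4: issue@1 deps=(None,None) exec_start@1 write@4
I1 add r4: issue@2 deps=(None,None) exec_start@2 write@4
I2 add r1: issue@3 deps=(1,None) exec_start@4 write@5
I3 add r2: issue@4 deps=(None,None) exec_start@4 write@6
I4 add r4: issue@5 deps=(2,None) exec_start@5 write@7
I5 mul r1: issue@6 deps=(4,2) exec_start@7 write@9

Answer: 4 4 5 6 7 9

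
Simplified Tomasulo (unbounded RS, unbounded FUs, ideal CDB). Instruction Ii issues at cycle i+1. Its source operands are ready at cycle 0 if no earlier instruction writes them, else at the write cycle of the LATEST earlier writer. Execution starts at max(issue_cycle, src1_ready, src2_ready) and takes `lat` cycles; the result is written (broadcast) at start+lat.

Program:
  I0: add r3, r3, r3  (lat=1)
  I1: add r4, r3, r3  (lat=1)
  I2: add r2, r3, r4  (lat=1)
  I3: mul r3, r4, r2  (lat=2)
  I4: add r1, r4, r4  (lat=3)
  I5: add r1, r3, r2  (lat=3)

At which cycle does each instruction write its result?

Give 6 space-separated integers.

I0 add r3: issue@1 deps=(None,None) exec_start@1 write@2
I1 add r4: issue@2 deps=(0,0) exec_start@2 write@3
I2 add r2: issue@3 deps=(0,1) exec_start@3 write@4
I3 mul r3: issue@4 deps=(1,2) exec_start@4 write@6
I4 add r1: issue@5 deps=(1,1) exec_start@5 write@8
I5 add r1: issue@6 deps=(3,2) exec_start@6 write@9

Answer: 2 3 4 6 8 9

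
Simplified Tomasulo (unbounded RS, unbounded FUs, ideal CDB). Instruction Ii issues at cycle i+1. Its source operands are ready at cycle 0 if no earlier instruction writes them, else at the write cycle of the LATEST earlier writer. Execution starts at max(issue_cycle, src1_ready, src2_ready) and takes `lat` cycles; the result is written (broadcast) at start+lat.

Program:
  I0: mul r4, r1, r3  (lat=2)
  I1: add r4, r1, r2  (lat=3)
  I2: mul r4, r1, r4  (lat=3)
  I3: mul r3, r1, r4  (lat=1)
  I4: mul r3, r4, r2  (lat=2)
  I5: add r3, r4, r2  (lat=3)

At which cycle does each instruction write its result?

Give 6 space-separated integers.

I0 mul r4: issue@1 deps=(None,None) exec_start@1 write@3
I1 add r4: issue@2 deps=(None,None) exec_start@2 write@5
I2 mul r4: issue@3 deps=(None,1) exec_start@5 write@8
I3 mul r3: issue@4 deps=(None,2) exec_start@8 write@9
I4 mul r3: issue@5 deps=(2,None) exec_start@8 write@10
I5 add r3: issue@6 deps=(2,None) exec_start@8 write@11

Answer: 3 5 8 9 10 11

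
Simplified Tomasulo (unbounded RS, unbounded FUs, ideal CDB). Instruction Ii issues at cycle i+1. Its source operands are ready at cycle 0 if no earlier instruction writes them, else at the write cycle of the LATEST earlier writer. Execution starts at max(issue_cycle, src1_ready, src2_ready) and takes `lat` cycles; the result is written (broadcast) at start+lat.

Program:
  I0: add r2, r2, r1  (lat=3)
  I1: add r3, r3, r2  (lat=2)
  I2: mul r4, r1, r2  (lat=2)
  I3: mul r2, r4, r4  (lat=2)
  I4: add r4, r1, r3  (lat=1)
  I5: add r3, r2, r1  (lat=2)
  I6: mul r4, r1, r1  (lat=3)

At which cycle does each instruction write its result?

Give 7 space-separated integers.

I0 add r2: issue@1 deps=(None,None) exec_start@1 write@4
I1 add r3: issue@2 deps=(None,0) exec_start@4 write@6
I2 mul r4: issue@3 deps=(None,0) exec_start@4 write@6
I3 mul r2: issue@4 deps=(2,2) exec_start@6 write@8
I4 add r4: issue@5 deps=(None,1) exec_start@6 write@7
I5 add r3: issue@6 deps=(3,None) exec_start@8 write@10
I6 mul r4: issue@7 deps=(None,None) exec_start@7 write@10

Answer: 4 6 6 8 7 10 10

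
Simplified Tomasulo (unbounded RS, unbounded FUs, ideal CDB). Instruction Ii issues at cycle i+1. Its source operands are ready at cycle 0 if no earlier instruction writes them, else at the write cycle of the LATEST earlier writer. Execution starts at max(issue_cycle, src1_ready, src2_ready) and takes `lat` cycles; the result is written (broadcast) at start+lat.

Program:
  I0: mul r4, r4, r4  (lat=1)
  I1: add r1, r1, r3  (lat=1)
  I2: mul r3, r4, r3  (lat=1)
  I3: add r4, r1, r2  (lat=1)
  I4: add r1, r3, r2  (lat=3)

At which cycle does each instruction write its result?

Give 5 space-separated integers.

I0 mul r4: issue@1 deps=(None,None) exec_start@1 write@2
I1 add r1: issue@2 deps=(None,None) exec_start@2 write@3
I2 mul r3: issue@3 deps=(0,None) exec_start@3 write@4
I3 add r4: issue@4 deps=(1,None) exec_start@4 write@5
I4 add r1: issue@5 deps=(2,None) exec_start@5 write@8

Answer: 2 3 4 5 8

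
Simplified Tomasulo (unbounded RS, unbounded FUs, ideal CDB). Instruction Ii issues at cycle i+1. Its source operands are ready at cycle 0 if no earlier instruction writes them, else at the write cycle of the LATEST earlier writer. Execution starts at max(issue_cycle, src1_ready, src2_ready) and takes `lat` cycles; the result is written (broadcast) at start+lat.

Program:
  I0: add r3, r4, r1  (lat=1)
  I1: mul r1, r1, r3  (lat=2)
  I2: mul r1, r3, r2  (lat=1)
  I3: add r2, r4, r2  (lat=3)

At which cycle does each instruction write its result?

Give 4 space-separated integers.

I0 add r3: issue@1 deps=(None,None) exec_start@1 write@2
I1 mul r1: issue@2 deps=(None,0) exec_start@2 write@4
I2 mul r1: issue@3 deps=(0,None) exec_start@3 write@4
I3 add r2: issue@4 deps=(None,None) exec_start@4 write@7

Answer: 2 4 4 7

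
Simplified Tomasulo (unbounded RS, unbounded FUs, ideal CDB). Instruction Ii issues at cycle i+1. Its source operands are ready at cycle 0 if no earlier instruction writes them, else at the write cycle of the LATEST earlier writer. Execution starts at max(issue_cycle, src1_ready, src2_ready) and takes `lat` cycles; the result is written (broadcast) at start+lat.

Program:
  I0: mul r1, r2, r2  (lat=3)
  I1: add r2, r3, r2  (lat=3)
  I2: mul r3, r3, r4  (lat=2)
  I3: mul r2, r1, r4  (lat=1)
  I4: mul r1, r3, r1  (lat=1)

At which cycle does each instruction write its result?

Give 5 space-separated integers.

I0 mul r1: issue@1 deps=(None,None) exec_start@1 write@4
I1 add r2: issue@2 deps=(None,None) exec_start@2 write@5
I2 mul r3: issue@3 deps=(None,None) exec_start@3 write@5
I3 mul r2: issue@4 deps=(0,None) exec_start@4 write@5
I4 mul r1: issue@5 deps=(2,0) exec_start@5 write@6

Answer: 4 5 5 5 6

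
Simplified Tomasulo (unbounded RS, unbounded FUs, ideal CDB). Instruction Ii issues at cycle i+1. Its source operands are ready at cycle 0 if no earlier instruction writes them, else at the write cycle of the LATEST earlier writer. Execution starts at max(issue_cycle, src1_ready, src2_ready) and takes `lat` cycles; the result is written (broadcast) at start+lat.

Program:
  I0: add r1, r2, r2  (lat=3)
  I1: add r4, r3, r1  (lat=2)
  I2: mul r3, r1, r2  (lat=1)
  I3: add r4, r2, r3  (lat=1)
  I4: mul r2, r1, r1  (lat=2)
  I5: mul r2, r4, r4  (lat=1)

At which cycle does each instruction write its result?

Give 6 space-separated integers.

Answer: 4 6 5 6 7 7

Derivation:
I0 add r1: issue@1 deps=(None,None) exec_start@1 write@4
I1 add r4: issue@2 deps=(None,0) exec_start@4 write@6
I2 mul r3: issue@3 deps=(0,None) exec_start@4 write@5
I3 add r4: issue@4 deps=(None,2) exec_start@5 write@6
I4 mul r2: issue@5 deps=(0,0) exec_start@5 write@7
I5 mul r2: issue@6 deps=(3,3) exec_start@6 write@7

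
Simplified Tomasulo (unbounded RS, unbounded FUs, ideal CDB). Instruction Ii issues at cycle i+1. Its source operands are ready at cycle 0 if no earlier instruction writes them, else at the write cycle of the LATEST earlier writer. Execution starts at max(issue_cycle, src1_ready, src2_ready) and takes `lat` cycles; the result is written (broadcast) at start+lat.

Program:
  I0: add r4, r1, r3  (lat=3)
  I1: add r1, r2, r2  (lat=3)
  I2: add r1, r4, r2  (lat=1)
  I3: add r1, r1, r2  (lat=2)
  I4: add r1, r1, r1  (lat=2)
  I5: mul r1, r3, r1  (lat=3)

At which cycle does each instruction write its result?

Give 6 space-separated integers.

I0 add r4: issue@1 deps=(None,None) exec_start@1 write@4
I1 add r1: issue@2 deps=(None,None) exec_start@2 write@5
I2 add r1: issue@3 deps=(0,None) exec_start@4 write@5
I3 add r1: issue@4 deps=(2,None) exec_start@5 write@7
I4 add r1: issue@5 deps=(3,3) exec_start@7 write@9
I5 mul r1: issue@6 deps=(None,4) exec_start@9 write@12

Answer: 4 5 5 7 9 12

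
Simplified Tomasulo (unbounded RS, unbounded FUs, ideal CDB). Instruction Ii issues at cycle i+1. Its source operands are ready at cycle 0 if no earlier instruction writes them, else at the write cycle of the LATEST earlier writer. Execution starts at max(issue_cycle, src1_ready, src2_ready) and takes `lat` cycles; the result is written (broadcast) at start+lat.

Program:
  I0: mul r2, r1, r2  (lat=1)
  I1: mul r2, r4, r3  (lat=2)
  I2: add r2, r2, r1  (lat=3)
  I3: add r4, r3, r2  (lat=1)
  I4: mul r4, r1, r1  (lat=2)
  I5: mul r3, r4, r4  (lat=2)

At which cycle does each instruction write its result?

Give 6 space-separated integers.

Answer: 2 4 7 8 7 9

Derivation:
I0 mul r2: issue@1 deps=(None,None) exec_start@1 write@2
I1 mul r2: issue@2 deps=(None,None) exec_start@2 write@4
I2 add r2: issue@3 deps=(1,None) exec_start@4 write@7
I3 add r4: issue@4 deps=(None,2) exec_start@7 write@8
I4 mul r4: issue@5 deps=(None,None) exec_start@5 write@7
I5 mul r3: issue@6 deps=(4,4) exec_start@7 write@9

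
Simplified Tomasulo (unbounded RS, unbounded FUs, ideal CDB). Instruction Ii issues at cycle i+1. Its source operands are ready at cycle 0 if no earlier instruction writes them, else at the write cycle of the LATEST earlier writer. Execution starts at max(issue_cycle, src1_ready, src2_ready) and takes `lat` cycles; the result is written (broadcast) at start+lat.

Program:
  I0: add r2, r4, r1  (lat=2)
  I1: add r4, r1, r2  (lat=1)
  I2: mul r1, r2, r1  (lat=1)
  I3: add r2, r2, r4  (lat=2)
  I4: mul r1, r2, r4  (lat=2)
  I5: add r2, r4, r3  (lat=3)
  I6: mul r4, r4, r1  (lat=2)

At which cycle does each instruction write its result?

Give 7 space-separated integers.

Answer: 3 4 4 6 8 9 10

Derivation:
I0 add r2: issue@1 deps=(None,None) exec_start@1 write@3
I1 add r4: issue@2 deps=(None,0) exec_start@3 write@4
I2 mul r1: issue@3 deps=(0,None) exec_start@3 write@4
I3 add r2: issue@4 deps=(0,1) exec_start@4 write@6
I4 mul r1: issue@5 deps=(3,1) exec_start@6 write@8
I5 add r2: issue@6 deps=(1,None) exec_start@6 write@9
I6 mul r4: issue@7 deps=(1,4) exec_start@8 write@10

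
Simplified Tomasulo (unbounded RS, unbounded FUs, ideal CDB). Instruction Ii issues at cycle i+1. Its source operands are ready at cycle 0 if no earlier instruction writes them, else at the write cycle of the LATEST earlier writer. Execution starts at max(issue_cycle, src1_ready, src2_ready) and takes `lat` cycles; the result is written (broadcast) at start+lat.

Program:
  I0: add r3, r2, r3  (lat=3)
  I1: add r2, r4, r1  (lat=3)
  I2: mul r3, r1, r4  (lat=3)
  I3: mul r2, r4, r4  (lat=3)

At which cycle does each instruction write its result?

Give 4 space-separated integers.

I0 add r3: issue@1 deps=(None,None) exec_start@1 write@4
I1 add r2: issue@2 deps=(None,None) exec_start@2 write@5
I2 mul r3: issue@3 deps=(None,None) exec_start@3 write@6
I3 mul r2: issue@4 deps=(None,None) exec_start@4 write@7

Answer: 4 5 6 7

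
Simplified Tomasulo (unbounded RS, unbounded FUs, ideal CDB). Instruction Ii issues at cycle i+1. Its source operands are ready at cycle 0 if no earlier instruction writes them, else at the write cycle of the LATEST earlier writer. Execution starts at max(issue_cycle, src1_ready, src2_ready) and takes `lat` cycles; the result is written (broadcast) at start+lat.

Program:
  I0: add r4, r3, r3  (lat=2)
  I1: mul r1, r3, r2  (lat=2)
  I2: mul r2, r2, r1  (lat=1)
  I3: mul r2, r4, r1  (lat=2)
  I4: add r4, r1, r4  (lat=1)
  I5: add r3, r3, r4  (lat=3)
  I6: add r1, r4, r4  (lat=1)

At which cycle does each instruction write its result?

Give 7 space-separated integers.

I0 add r4: issue@1 deps=(None,None) exec_start@1 write@3
I1 mul r1: issue@2 deps=(None,None) exec_start@2 write@4
I2 mul r2: issue@3 deps=(None,1) exec_start@4 write@5
I3 mul r2: issue@4 deps=(0,1) exec_start@4 write@6
I4 add r4: issue@5 deps=(1,0) exec_start@5 write@6
I5 add r3: issue@6 deps=(None,4) exec_start@6 write@9
I6 add r1: issue@7 deps=(4,4) exec_start@7 write@8

Answer: 3 4 5 6 6 9 8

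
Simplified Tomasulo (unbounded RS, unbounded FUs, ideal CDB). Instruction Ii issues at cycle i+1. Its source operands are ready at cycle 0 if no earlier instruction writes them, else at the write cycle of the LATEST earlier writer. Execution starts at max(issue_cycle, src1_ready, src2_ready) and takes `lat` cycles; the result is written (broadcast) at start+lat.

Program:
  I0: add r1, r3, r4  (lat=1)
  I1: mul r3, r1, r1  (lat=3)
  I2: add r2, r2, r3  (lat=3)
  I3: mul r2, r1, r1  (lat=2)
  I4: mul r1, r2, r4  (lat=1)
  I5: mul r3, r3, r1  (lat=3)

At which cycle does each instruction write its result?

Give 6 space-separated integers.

I0 add r1: issue@1 deps=(None,None) exec_start@1 write@2
I1 mul r3: issue@2 deps=(0,0) exec_start@2 write@5
I2 add r2: issue@3 deps=(None,1) exec_start@5 write@8
I3 mul r2: issue@4 deps=(0,0) exec_start@4 write@6
I4 mul r1: issue@5 deps=(3,None) exec_start@6 write@7
I5 mul r3: issue@6 deps=(1,4) exec_start@7 write@10

Answer: 2 5 8 6 7 10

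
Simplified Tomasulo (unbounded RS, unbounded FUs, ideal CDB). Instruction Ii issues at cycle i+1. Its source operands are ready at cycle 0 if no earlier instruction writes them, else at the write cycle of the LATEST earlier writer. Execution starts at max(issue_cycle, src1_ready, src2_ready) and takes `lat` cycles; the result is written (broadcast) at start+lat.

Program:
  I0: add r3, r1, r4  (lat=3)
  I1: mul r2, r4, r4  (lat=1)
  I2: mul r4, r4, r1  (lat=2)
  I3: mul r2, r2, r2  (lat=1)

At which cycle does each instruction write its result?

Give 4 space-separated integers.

I0 add r3: issue@1 deps=(None,None) exec_start@1 write@4
I1 mul r2: issue@2 deps=(None,None) exec_start@2 write@3
I2 mul r4: issue@3 deps=(None,None) exec_start@3 write@5
I3 mul r2: issue@4 deps=(1,1) exec_start@4 write@5

Answer: 4 3 5 5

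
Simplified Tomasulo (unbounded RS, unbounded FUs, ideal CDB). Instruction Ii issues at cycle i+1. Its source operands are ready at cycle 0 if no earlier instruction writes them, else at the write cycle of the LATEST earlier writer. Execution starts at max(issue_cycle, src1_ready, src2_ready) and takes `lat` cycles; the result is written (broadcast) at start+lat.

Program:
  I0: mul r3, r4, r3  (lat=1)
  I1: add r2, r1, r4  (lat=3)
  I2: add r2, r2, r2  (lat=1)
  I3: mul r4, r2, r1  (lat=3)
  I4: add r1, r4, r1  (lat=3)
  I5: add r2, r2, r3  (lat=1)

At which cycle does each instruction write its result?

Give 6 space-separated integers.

I0 mul r3: issue@1 deps=(None,None) exec_start@1 write@2
I1 add r2: issue@2 deps=(None,None) exec_start@2 write@5
I2 add r2: issue@3 deps=(1,1) exec_start@5 write@6
I3 mul r4: issue@4 deps=(2,None) exec_start@6 write@9
I4 add r1: issue@5 deps=(3,None) exec_start@9 write@12
I5 add r2: issue@6 deps=(2,0) exec_start@6 write@7

Answer: 2 5 6 9 12 7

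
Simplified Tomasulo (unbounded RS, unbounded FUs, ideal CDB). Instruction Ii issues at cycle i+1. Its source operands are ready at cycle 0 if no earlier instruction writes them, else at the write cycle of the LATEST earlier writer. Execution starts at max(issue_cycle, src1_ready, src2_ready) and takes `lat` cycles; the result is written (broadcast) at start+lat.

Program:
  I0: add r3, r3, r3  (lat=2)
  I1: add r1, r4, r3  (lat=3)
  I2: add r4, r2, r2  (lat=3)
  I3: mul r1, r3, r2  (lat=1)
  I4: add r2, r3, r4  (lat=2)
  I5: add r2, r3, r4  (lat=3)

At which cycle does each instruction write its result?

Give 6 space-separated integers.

I0 add r3: issue@1 deps=(None,None) exec_start@1 write@3
I1 add r1: issue@2 deps=(None,0) exec_start@3 write@6
I2 add r4: issue@3 deps=(None,None) exec_start@3 write@6
I3 mul r1: issue@4 deps=(0,None) exec_start@4 write@5
I4 add r2: issue@5 deps=(0,2) exec_start@6 write@8
I5 add r2: issue@6 deps=(0,2) exec_start@6 write@9

Answer: 3 6 6 5 8 9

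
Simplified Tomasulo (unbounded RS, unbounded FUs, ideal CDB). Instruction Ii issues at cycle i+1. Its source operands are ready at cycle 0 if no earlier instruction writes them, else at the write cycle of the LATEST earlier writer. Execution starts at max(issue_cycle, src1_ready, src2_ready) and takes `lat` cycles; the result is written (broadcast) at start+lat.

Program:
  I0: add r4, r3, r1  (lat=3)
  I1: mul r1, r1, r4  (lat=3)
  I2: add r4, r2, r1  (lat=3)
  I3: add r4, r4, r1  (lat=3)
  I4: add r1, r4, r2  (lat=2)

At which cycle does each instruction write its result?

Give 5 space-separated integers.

I0 add r4: issue@1 deps=(None,None) exec_start@1 write@4
I1 mul r1: issue@2 deps=(None,0) exec_start@4 write@7
I2 add r4: issue@3 deps=(None,1) exec_start@7 write@10
I3 add r4: issue@4 deps=(2,1) exec_start@10 write@13
I4 add r1: issue@5 deps=(3,None) exec_start@13 write@15

Answer: 4 7 10 13 15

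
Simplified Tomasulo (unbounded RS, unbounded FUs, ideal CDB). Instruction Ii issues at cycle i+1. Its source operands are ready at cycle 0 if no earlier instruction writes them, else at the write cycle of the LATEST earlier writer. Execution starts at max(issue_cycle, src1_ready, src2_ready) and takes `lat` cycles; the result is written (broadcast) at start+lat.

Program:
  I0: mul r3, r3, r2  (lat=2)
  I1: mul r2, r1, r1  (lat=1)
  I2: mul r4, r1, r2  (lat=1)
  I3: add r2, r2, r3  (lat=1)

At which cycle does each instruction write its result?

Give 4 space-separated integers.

Answer: 3 3 4 5

Derivation:
I0 mul r3: issue@1 deps=(None,None) exec_start@1 write@3
I1 mul r2: issue@2 deps=(None,None) exec_start@2 write@3
I2 mul r4: issue@3 deps=(None,1) exec_start@3 write@4
I3 add r2: issue@4 deps=(1,0) exec_start@4 write@5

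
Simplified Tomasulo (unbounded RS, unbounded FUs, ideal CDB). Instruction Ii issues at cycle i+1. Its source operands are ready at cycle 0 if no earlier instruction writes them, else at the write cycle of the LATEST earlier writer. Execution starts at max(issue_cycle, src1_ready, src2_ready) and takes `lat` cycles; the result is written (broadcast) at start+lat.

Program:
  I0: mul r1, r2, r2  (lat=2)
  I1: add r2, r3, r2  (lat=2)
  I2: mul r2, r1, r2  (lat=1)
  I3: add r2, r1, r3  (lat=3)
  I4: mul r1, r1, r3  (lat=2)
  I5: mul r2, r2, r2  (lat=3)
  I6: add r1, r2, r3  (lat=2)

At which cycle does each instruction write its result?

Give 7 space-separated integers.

Answer: 3 4 5 7 7 10 12

Derivation:
I0 mul r1: issue@1 deps=(None,None) exec_start@1 write@3
I1 add r2: issue@2 deps=(None,None) exec_start@2 write@4
I2 mul r2: issue@3 deps=(0,1) exec_start@4 write@5
I3 add r2: issue@4 deps=(0,None) exec_start@4 write@7
I4 mul r1: issue@5 deps=(0,None) exec_start@5 write@7
I5 mul r2: issue@6 deps=(3,3) exec_start@7 write@10
I6 add r1: issue@7 deps=(5,None) exec_start@10 write@12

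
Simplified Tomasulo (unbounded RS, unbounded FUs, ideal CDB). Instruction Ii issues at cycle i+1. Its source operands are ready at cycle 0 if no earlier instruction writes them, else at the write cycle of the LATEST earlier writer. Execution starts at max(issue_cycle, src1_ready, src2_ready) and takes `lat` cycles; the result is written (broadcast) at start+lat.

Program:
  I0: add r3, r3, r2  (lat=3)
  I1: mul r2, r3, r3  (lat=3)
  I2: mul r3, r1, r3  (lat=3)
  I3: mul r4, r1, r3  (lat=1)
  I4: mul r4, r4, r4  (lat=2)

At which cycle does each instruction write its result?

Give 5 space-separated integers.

Answer: 4 7 7 8 10

Derivation:
I0 add r3: issue@1 deps=(None,None) exec_start@1 write@4
I1 mul r2: issue@2 deps=(0,0) exec_start@4 write@7
I2 mul r3: issue@3 deps=(None,0) exec_start@4 write@7
I3 mul r4: issue@4 deps=(None,2) exec_start@7 write@8
I4 mul r4: issue@5 deps=(3,3) exec_start@8 write@10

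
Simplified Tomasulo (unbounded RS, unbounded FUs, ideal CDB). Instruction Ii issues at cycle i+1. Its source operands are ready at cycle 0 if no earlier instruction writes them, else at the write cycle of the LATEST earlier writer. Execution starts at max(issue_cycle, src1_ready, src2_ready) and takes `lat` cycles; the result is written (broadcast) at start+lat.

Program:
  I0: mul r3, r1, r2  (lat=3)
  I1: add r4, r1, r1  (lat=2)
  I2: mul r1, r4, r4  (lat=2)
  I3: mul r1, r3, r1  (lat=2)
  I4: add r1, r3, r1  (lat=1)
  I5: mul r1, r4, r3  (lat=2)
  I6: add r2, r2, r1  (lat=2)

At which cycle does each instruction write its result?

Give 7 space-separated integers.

Answer: 4 4 6 8 9 8 10

Derivation:
I0 mul r3: issue@1 deps=(None,None) exec_start@1 write@4
I1 add r4: issue@2 deps=(None,None) exec_start@2 write@4
I2 mul r1: issue@3 deps=(1,1) exec_start@4 write@6
I3 mul r1: issue@4 deps=(0,2) exec_start@6 write@8
I4 add r1: issue@5 deps=(0,3) exec_start@8 write@9
I5 mul r1: issue@6 deps=(1,0) exec_start@6 write@8
I6 add r2: issue@7 deps=(None,5) exec_start@8 write@10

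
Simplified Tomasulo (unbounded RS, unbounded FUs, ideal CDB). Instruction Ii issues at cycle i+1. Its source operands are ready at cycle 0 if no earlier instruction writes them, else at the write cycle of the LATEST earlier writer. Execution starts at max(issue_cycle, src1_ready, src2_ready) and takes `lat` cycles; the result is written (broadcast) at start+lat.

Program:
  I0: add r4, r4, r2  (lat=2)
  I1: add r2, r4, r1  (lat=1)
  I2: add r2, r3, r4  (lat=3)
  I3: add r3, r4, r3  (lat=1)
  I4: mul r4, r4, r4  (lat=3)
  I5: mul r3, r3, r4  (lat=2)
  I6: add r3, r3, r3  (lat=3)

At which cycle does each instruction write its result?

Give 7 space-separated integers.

Answer: 3 4 6 5 8 10 13

Derivation:
I0 add r4: issue@1 deps=(None,None) exec_start@1 write@3
I1 add r2: issue@2 deps=(0,None) exec_start@3 write@4
I2 add r2: issue@3 deps=(None,0) exec_start@3 write@6
I3 add r3: issue@4 deps=(0,None) exec_start@4 write@5
I4 mul r4: issue@5 deps=(0,0) exec_start@5 write@8
I5 mul r3: issue@6 deps=(3,4) exec_start@8 write@10
I6 add r3: issue@7 deps=(5,5) exec_start@10 write@13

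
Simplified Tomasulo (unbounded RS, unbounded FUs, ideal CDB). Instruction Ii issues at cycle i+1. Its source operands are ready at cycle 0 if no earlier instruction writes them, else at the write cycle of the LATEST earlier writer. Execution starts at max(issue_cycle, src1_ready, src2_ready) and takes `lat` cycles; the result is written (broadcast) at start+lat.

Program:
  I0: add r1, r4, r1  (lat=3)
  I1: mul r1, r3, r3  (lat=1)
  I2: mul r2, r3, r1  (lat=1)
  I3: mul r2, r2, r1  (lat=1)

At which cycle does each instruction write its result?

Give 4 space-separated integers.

Answer: 4 3 4 5

Derivation:
I0 add r1: issue@1 deps=(None,None) exec_start@1 write@4
I1 mul r1: issue@2 deps=(None,None) exec_start@2 write@3
I2 mul r2: issue@3 deps=(None,1) exec_start@3 write@4
I3 mul r2: issue@4 deps=(2,1) exec_start@4 write@5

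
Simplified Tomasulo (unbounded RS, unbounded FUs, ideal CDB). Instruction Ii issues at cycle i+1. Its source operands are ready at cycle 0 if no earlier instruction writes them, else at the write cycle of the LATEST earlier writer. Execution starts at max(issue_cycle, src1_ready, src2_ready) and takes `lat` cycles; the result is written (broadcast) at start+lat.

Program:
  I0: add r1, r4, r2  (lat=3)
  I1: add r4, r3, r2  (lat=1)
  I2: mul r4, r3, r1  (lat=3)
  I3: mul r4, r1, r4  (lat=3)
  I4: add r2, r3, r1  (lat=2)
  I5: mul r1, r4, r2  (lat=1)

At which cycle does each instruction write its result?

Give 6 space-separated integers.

Answer: 4 3 7 10 7 11

Derivation:
I0 add r1: issue@1 deps=(None,None) exec_start@1 write@4
I1 add r4: issue@2 deps=(None,None) exec_start@2 write@3
I2 mul r4: issue@3 deps=(None,0) exec_start@4 write@7
I3 mul r4: issue@4 deps=(0,2) exec_start@7 write@10
I4 add r2: issue@5 deps=(None,0) exec_start@5 write@7
I5 mul r1: issue@6 deps=(3,4) exec_start@10 write@11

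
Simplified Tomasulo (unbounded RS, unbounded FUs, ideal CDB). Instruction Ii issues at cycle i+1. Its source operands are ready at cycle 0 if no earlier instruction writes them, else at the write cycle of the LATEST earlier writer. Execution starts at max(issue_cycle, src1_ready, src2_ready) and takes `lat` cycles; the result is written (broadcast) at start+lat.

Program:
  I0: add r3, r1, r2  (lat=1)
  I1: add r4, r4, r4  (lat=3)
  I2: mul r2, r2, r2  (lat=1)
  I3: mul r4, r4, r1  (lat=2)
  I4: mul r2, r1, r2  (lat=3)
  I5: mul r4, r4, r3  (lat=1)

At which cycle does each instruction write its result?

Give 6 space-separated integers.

Answer: 2 5 4 7 8 8

Derivation:
I0 add r3: issue@1 deps=(None,None) exec_start@1 write@2
I1 add r4: issue@2 deps=(None,None) exec_start@2 write@5
I2 mul r2: issue@3 deps=(None,None) exec_start@3 write@4
I3 mul r4: issue@4 deps=(1,None) exec_start@5 write@7
I4 mul r2: issue@5 deps=(None,2) exec_start@5 write@8
I5 mul r4: issue@6 deps=(3,0) exec_start@7 write@8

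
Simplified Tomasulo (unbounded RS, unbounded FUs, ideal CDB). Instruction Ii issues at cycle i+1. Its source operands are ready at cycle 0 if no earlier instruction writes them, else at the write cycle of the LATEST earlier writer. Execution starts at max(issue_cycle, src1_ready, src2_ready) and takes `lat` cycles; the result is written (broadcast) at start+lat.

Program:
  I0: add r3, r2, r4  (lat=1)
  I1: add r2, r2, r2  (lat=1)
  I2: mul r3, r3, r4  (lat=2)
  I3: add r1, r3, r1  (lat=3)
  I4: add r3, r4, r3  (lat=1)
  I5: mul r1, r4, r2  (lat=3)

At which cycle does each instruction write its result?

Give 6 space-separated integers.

Answer: 2 3 5 8 6 9

Derivation:
I0 add r3: issue@1 deps=(None,None) exec_start@1 write@2
I1 add r2: issue@2 deps=(None,None) exec_start@2 write@3
I2 mul r3: issue@3 deps=(0,None) exec_start@3 write@5
I3 add r1: issue@4 deps=(2,None) exec_start@5 write@8
I4 add r3: issue@5 deps=(None,2) exec_start@5 write@6
I5 mul r1: issue@6 deps=(None,1) exec_start@6 write@9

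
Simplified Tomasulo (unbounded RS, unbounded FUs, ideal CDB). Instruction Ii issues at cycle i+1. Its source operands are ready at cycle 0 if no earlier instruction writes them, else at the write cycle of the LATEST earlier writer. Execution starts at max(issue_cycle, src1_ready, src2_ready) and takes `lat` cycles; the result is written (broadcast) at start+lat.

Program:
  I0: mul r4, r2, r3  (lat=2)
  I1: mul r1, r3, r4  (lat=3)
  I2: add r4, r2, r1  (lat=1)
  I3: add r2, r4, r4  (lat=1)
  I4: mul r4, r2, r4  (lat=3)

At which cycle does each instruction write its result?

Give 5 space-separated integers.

Answer: 3 6 7 8 11

Derivation:
I0 mul r4: issue@1 deps=(None,None) exec_start@1 write@3
I1 mul r1: issue@2 deps=(None,0) exec_start@3 write@6
I2 add r4: issue@3 deps=(None,1) exec_start@6 write@7
I3 add r2: issue@4 deps=(2,2) exec_start@7 write@8
I4 mul r4: issue@5 deps=(3,2) exec_start@8 write@11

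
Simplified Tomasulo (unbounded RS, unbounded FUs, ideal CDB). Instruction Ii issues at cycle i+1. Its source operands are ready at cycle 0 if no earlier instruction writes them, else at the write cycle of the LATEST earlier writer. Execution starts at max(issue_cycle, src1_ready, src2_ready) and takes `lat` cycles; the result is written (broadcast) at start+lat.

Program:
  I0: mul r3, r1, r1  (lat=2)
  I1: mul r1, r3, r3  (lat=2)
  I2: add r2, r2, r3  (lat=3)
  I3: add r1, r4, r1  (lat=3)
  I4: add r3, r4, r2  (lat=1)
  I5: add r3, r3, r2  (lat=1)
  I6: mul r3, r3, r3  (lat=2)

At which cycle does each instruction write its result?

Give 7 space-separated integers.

I0 mul r3: issue@1 deps=(None,None) exec_start@1 write@3
I1 mul r1: issue@2 deps=(0,0) exec_start@3 write@5
I2 add r2: issue@3 deps=(None,0) exec_start@3 write@6
I3 add r1: issue@4 deps=(None,1) exec_start@5 write@8
I4 add r3: issue@5 deps=(None,2) exec_start@6 write@7
I5 add r3: issue@6 deps=(4,2) exec_start@7 write@8
I6 mul r3: issue@7 deps=(5,5) exec_start@8 write@10

Answer: 3 5 6 8 7 8 10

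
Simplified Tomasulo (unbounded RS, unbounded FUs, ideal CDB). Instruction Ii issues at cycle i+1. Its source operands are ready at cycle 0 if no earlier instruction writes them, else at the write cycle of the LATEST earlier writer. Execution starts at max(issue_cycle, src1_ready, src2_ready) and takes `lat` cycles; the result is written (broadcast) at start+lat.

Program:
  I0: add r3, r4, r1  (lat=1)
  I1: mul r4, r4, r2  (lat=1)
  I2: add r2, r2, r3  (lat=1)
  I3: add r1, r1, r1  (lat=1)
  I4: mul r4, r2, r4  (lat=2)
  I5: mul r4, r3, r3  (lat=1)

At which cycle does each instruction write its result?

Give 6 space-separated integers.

Answer: 2 3 4 5 7 7

Derivation:
I0 add r3: issue@1 deps=(None,None) exec_start@1 write@2
I1 mul r4: issue@2 deps=(None,None) exec_start@2 write@3
I2 add r2: issue@3 deps=(None,0) exec_start@3 write@4
I3 add r1: issue@4 deps=(None,None) exec_start@4 write@5
I4 mul r4: issue@5 deps=(2,1) exec_start@5 write@7
I5 mul r4: issue@6 deps=(0,0) exec_start@6 write@7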